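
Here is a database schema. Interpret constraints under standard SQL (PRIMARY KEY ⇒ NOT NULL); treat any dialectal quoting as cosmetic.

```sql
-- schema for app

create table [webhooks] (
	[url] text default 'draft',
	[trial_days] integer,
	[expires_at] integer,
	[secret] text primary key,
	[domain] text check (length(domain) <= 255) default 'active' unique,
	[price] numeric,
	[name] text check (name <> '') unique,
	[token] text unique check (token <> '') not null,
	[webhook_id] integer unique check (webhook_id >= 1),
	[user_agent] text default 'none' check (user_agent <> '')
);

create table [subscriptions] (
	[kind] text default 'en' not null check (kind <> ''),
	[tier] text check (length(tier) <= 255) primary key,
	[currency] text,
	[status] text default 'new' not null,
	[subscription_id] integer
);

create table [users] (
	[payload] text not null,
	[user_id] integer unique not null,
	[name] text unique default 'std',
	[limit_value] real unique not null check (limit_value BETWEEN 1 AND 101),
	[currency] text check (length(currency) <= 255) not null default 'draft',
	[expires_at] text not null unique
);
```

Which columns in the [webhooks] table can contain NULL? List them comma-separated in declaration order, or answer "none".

url, trial_days, expires_at, domain, price, name, webhook_id, user_agent

- url: DEFAULT only fills an omitted column; an explicit NULL is still allowed → nullable.
- trial_days: no NOT NULL constraint applies → nullable.
- expires_at: no NOT NULL constraint applies → nullable.
- secret: part of the PRIMARY KEY, which implies NOT NULL → not nullable.
- domain: CHECK does not forbid NULL (a CHECK constraint passes when its expression is NULL) → nullable.
- price: no NOT NULL constraint applies → nullable.
- name: CHECK does not forbid NULL (a CHECK constraint passes when its expression is NULL) → nullable.
- token: declared NOT NULL → not nullable.
- webhook_id: CHECK does not forbid NULL (a CHECK constraint passes when its expression is NULL) → nullable.
- user_agent: CHECK does not forbid NULL (a CHECK constraint passes when its expression is NULL) → nullable.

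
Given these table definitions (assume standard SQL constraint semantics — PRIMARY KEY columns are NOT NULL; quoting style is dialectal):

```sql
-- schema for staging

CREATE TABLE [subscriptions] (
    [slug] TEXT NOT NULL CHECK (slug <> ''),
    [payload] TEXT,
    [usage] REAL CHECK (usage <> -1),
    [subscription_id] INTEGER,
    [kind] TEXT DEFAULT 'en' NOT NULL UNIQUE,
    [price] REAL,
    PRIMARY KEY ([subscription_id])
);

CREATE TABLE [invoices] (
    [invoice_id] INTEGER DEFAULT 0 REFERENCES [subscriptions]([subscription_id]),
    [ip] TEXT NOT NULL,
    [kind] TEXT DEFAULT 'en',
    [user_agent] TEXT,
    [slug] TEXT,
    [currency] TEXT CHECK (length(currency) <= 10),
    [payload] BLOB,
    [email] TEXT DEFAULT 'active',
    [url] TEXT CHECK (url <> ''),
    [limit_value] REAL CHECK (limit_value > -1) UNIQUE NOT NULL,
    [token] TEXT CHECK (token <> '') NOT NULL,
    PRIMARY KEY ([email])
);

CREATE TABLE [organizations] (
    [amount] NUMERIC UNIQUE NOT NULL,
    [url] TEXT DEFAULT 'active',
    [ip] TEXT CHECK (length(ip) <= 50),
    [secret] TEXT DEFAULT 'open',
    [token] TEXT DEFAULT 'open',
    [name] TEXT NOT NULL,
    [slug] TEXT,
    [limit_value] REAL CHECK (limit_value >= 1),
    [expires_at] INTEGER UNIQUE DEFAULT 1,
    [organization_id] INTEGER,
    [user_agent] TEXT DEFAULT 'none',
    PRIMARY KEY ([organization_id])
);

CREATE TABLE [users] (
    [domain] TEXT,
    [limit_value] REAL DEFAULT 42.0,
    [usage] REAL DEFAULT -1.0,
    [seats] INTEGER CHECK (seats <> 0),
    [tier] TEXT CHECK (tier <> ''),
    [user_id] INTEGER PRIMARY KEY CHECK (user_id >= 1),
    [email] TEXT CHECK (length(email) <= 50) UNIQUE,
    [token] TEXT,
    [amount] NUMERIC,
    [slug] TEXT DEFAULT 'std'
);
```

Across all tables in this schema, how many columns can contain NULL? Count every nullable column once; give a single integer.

subscriptions: 3 nullable (payload, usage, price — PK (subscription_id) and explicit NOT NULL columns excluded).
invoices: 7 nullable (invoice_id, kind, user_agent, slug, currency, payload, url — PK (email) and explicit NOT NULL columns excluded).
organizations: 8 nullable (url, ip, secret, token, slug, limit_value, expires_at, user_agent — PK (organization_id) and explicit NOT NULL columns excluded).
users: 9 nullable (domain, limit_value, usage, seats, tier, email, token, amount, slug — PK (user_id) and explicit NOT NULL columns excluded).
Total: 3 + 7 + 8 + 9 = 27.

27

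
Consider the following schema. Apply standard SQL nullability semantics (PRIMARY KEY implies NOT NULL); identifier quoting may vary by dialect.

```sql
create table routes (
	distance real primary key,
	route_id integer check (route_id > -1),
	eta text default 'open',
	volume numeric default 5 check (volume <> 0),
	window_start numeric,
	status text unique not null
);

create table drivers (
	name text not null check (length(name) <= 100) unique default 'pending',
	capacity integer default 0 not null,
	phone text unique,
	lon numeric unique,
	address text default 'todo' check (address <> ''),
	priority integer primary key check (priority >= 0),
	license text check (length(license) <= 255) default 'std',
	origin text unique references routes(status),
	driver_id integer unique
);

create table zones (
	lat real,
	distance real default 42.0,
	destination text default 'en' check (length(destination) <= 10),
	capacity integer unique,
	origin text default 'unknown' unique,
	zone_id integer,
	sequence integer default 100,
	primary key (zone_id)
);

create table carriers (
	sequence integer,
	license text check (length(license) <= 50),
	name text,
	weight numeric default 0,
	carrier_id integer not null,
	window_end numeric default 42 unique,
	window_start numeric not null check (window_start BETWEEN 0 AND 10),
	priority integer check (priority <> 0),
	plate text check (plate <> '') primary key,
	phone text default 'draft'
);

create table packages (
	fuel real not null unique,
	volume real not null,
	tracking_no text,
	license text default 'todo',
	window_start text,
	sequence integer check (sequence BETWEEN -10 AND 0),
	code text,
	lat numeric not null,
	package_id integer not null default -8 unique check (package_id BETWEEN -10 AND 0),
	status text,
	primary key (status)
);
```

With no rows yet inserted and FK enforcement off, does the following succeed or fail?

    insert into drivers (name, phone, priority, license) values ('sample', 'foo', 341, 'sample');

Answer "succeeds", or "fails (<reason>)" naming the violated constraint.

succeeds

NOT NULL columns: capacity defaults to 0; name is supplied; priority is supplied.
CHECK constraints: 'sample' satisfies (length(name) <= 100); 341 satisfies (priority >= 0); 'sample' satisfies (length(license) <= 255).
No constraint is violated.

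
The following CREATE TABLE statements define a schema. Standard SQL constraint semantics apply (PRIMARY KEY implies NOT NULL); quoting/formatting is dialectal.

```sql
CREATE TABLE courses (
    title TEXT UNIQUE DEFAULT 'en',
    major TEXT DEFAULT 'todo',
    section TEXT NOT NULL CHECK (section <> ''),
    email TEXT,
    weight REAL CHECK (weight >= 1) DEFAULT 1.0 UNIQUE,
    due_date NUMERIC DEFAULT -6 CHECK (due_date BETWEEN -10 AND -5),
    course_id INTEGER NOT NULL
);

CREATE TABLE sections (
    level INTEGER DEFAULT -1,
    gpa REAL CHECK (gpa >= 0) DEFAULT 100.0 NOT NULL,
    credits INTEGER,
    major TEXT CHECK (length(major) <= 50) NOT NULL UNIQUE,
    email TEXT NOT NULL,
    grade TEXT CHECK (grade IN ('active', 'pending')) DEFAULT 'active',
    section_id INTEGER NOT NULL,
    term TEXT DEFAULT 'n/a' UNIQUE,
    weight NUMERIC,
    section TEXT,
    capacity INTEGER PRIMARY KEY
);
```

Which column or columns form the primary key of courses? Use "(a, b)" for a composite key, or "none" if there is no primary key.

No column is declared PRIMARY KEY inline, and there is no table-level PRIMARY KEY clause in courses.

none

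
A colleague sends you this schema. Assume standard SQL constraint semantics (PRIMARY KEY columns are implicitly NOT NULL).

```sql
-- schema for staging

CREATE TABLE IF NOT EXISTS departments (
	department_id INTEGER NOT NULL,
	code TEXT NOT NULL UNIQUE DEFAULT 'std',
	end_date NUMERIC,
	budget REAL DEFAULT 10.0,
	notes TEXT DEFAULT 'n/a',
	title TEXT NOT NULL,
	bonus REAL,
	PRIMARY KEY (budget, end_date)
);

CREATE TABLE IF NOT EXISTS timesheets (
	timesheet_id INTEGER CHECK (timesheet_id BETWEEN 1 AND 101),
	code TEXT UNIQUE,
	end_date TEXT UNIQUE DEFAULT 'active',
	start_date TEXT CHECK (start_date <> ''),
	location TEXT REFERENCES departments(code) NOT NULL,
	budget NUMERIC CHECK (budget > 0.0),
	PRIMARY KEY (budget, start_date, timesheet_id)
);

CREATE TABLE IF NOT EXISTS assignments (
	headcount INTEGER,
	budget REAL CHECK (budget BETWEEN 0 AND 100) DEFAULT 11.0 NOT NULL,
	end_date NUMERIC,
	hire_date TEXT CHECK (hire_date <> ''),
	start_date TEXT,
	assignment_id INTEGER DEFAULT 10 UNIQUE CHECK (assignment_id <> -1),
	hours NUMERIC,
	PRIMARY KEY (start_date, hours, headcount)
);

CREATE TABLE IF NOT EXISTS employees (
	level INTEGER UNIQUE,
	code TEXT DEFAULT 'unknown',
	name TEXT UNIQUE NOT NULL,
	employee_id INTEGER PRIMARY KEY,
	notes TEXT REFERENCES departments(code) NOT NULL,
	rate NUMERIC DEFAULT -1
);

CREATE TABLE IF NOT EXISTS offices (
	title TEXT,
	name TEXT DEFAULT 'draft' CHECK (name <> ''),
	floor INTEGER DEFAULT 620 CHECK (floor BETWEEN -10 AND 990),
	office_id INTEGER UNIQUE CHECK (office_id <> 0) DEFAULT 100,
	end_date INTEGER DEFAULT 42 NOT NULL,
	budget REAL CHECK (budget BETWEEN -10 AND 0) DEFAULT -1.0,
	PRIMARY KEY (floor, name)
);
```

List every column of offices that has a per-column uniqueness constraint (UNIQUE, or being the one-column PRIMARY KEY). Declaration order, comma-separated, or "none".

- title: no UNIQUE or single-column PK constraint.
- name: part of a composite PRIMARY KEY — only the tuple is unique, not this column on its own.
- floor: part of a composite PRIMARY KEY — only the tuple is unique, not this column on its own.
- office_id: declared UNIQUE → unique.
- end_date: no UNIQUE or single-column PK constraint.
- budget: no UNIQUE or single-column PK constraint.

office_id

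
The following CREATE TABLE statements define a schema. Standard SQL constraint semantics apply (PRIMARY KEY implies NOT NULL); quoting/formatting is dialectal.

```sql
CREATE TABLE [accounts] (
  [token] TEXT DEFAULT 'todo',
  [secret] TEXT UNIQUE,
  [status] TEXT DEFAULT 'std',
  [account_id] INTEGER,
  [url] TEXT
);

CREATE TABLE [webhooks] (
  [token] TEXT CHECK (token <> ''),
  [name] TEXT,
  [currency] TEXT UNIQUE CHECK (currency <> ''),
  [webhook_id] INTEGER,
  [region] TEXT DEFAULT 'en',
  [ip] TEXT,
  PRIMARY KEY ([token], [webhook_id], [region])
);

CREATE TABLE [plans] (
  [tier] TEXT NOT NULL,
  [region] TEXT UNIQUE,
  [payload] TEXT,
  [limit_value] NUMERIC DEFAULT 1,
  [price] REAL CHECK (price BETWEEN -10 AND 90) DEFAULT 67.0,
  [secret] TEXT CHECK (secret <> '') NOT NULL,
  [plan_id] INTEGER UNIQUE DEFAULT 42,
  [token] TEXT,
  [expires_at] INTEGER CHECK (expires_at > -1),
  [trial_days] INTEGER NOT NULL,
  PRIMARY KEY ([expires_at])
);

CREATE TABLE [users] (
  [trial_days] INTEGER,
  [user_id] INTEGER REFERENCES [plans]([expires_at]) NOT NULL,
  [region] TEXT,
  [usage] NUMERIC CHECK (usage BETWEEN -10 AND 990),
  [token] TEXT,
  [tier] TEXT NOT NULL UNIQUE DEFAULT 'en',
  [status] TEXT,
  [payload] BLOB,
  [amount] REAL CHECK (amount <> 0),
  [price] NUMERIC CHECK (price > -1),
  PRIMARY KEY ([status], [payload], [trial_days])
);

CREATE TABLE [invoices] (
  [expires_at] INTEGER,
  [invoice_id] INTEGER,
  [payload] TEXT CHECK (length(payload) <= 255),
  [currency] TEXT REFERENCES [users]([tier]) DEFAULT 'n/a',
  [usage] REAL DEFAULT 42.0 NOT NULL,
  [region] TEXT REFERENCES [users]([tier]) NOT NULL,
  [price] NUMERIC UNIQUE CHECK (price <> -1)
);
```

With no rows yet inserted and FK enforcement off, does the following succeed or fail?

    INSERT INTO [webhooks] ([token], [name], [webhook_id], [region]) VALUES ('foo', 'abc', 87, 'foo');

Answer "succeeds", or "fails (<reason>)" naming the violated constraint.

succeeds

NOT NULL columns: region is supplied; token is supplied; webhook_id is supplied.
CHECK constraints: 'foo' satisfies (token <> '').
No constraint is violated.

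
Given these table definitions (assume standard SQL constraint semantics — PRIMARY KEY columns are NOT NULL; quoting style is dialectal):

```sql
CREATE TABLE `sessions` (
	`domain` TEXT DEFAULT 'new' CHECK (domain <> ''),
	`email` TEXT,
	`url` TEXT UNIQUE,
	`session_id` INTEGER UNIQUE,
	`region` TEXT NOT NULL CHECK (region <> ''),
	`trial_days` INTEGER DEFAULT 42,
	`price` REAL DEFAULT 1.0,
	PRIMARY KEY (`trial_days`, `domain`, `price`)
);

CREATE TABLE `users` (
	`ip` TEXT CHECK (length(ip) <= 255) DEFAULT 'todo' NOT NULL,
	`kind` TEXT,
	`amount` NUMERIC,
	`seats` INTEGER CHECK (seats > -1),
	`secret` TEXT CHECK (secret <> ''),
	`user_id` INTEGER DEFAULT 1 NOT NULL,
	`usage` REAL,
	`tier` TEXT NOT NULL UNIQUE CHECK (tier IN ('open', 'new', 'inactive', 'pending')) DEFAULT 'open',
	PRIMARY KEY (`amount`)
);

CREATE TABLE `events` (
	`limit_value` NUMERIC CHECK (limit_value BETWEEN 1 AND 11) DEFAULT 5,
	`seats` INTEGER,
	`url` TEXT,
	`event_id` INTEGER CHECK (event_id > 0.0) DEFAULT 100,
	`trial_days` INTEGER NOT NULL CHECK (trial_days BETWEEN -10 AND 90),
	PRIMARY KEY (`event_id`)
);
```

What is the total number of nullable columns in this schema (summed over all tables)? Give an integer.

sessions: 3 nullable (email, url, session_id — PK (trial_days, domain, price) and explicit NOT NULL columns excluded).
users: 4 nullable (kind, seats, secret, usage — PK (amount) and explicit NOT NULL columns excluded).
events: 3 nullable (limit_value, seats, url — PK (event_id) and explicit NOT NULL columns excluded).
Total: 3 + 4 + 3 = 10.

10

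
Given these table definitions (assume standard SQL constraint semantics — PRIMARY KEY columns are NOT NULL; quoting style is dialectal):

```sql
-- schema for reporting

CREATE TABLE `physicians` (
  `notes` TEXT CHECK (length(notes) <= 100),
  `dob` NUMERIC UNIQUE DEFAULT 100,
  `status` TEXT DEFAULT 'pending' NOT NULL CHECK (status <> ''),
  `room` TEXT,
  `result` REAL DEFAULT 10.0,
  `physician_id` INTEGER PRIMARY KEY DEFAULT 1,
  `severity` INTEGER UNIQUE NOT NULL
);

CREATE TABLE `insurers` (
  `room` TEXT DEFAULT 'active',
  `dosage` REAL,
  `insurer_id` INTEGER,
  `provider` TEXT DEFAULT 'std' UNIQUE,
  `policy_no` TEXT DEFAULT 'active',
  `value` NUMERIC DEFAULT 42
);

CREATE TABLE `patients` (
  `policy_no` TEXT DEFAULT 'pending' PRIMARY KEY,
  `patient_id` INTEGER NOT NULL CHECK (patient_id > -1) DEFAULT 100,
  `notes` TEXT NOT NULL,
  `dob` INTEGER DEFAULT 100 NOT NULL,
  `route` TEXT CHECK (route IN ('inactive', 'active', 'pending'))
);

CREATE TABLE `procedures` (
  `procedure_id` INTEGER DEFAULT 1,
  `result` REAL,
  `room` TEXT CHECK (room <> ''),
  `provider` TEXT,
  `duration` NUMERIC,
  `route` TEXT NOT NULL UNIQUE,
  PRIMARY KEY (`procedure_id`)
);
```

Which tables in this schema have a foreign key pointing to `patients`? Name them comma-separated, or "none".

No REFERENCES clause anywhere in the schema names patients.

none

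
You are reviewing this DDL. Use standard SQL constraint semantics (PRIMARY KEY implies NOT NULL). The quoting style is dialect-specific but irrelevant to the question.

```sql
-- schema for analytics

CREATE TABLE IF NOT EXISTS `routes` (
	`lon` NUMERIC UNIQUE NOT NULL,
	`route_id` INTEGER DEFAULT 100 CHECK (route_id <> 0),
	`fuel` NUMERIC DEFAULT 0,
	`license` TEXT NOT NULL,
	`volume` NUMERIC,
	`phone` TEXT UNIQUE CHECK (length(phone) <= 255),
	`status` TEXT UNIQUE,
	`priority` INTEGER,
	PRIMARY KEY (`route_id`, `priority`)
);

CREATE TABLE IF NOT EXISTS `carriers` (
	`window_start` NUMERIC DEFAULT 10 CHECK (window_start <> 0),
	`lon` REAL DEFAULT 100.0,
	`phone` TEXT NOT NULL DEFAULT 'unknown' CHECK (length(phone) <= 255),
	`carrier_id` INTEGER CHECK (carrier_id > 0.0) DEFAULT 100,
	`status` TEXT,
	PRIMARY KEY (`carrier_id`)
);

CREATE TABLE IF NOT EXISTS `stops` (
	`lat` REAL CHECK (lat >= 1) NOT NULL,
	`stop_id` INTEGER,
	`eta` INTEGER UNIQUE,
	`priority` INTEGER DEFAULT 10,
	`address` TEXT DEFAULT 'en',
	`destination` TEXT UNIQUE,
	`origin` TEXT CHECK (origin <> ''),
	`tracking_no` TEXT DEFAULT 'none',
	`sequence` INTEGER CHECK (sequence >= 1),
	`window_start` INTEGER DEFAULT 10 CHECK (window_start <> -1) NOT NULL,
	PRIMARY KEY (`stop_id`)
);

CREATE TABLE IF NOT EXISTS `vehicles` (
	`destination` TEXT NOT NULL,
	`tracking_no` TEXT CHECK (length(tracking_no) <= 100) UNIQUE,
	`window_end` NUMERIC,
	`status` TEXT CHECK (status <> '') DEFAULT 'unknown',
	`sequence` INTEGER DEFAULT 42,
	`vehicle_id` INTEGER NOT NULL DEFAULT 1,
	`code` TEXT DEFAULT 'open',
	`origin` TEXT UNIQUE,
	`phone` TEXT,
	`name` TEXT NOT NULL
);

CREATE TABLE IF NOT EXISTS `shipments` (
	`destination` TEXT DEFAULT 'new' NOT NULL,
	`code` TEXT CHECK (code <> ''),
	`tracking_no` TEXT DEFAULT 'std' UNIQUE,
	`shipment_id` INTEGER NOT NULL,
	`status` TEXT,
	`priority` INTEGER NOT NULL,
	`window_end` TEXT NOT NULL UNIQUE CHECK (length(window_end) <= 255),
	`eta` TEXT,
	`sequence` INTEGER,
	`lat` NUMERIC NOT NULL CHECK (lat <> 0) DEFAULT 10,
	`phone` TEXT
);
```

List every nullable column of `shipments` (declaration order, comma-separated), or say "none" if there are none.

- destination: declared NOT NULL → not nullable.
- code: CHECK does not forbid NULL (a CHECK constraint passes when its expression is NULL) → nullable.
- tracking_no: UNIQUE does not imply NOT NULL → nullable.
- shipment_id: declared NOT NULL → not nullable.
- status: no NOT NULL constraint applies → nullable.
- priority: declared NOT NULL → not nullable.
- window_end: declared NOT NULL → not nullable.
- eta: no NOT NULL constraint applies → nullable.
- sequence: no NOT NULL constraint applies → nullable.
- lat: declared NOT NULL → not nullable.
- phone: no NOT NULL constraint applies → nullable.

code, tracking_no, status, eta, sequence, phone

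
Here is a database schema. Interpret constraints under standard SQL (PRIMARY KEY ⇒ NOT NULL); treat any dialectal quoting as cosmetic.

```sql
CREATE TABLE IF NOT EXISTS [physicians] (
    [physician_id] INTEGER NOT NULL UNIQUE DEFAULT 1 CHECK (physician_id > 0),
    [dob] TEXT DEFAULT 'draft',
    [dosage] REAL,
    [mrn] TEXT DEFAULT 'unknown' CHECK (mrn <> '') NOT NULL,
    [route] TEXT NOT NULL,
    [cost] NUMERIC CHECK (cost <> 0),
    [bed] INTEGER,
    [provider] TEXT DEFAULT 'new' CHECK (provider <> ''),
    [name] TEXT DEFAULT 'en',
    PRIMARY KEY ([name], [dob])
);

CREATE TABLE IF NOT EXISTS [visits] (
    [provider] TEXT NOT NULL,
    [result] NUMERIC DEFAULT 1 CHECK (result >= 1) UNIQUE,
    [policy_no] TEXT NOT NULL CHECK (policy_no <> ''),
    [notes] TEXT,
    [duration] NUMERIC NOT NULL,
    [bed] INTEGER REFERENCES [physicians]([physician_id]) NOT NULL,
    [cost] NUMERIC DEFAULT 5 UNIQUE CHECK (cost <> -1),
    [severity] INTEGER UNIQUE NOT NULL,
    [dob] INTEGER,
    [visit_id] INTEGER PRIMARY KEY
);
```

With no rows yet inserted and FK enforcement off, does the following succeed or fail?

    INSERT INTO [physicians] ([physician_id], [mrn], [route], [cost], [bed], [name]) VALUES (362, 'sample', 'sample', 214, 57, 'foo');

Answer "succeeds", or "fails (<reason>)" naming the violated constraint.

succeeds

NOT NULL columns: dob defaults to 'draft'; mrn is supplied; name is supplied; physician_id is supplied; route is supplied.
CHECK constraints: 362 satisfies (physician_id > 0); 'sample' satisfies (mrn <> ''); 214 satisfies (cost <> 0).
No constraint is violated.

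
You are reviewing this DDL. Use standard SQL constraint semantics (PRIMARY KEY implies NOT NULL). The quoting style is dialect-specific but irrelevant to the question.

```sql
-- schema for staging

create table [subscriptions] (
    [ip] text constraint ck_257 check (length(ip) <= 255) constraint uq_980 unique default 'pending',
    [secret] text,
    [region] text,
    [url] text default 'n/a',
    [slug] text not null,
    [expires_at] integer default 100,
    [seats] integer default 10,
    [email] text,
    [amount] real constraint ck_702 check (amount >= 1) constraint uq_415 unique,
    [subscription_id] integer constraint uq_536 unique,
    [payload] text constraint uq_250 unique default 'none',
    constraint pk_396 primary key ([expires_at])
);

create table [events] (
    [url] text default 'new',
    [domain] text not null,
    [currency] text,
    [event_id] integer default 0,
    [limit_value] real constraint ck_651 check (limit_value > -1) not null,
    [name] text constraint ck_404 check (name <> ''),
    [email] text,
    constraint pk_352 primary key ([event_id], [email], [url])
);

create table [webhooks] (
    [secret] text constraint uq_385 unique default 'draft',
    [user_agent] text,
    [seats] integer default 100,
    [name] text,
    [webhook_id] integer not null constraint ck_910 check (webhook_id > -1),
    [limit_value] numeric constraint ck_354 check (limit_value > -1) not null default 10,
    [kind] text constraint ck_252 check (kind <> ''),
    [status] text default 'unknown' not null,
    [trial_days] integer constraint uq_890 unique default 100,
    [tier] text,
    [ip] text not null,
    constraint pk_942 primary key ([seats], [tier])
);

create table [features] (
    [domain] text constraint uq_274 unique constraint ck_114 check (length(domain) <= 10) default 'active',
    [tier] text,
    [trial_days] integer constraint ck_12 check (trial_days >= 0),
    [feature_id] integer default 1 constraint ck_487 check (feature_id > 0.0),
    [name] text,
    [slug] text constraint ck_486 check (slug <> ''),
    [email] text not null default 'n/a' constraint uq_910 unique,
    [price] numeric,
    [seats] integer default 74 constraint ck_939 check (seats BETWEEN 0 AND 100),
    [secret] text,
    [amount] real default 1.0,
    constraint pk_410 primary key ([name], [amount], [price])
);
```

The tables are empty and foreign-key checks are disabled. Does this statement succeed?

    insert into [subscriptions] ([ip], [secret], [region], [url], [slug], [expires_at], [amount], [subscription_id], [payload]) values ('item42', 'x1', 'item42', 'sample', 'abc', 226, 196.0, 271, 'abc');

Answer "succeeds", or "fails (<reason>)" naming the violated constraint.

NOT NULL columns: expires_at is supplied; slug is supplied.
CHECK constraints: 'item42' satisfies (length(ip) <= 255); 196.0 satisfies (amount >= 1).
No constraint is violated.

succeeds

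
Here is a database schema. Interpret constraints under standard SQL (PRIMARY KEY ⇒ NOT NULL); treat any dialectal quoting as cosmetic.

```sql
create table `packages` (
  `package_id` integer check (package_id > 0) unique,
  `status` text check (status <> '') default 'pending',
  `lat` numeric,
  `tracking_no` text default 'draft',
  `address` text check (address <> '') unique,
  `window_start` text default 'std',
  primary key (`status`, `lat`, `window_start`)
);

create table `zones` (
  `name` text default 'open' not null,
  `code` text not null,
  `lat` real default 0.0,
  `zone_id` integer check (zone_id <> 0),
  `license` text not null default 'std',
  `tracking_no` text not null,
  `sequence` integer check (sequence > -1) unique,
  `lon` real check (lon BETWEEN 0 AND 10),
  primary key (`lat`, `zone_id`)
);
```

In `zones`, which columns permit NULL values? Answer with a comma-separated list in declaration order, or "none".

sequence, lon

- name: declared NOT NULL → not nullable.
- code: declared NOT NULL → not nullable.
- lat: part of the PRIMARY KEY, which implies NOT NULL → not nullable.
- zone_id: part of the PRIMARY KEY, which implies NOT NULL → not nullable.
- license: declared NOT NULL → not nullable.
- tracking_no: declared NOT NULL → not nullable.
- sequence: CHECK does not forbid NULL (a CHECK constraint passes when its expression is NULL) → nullable.
- lon: CHECK does not forbid NULL (a CHECK constraint passes when its expression is NULL) → nullable.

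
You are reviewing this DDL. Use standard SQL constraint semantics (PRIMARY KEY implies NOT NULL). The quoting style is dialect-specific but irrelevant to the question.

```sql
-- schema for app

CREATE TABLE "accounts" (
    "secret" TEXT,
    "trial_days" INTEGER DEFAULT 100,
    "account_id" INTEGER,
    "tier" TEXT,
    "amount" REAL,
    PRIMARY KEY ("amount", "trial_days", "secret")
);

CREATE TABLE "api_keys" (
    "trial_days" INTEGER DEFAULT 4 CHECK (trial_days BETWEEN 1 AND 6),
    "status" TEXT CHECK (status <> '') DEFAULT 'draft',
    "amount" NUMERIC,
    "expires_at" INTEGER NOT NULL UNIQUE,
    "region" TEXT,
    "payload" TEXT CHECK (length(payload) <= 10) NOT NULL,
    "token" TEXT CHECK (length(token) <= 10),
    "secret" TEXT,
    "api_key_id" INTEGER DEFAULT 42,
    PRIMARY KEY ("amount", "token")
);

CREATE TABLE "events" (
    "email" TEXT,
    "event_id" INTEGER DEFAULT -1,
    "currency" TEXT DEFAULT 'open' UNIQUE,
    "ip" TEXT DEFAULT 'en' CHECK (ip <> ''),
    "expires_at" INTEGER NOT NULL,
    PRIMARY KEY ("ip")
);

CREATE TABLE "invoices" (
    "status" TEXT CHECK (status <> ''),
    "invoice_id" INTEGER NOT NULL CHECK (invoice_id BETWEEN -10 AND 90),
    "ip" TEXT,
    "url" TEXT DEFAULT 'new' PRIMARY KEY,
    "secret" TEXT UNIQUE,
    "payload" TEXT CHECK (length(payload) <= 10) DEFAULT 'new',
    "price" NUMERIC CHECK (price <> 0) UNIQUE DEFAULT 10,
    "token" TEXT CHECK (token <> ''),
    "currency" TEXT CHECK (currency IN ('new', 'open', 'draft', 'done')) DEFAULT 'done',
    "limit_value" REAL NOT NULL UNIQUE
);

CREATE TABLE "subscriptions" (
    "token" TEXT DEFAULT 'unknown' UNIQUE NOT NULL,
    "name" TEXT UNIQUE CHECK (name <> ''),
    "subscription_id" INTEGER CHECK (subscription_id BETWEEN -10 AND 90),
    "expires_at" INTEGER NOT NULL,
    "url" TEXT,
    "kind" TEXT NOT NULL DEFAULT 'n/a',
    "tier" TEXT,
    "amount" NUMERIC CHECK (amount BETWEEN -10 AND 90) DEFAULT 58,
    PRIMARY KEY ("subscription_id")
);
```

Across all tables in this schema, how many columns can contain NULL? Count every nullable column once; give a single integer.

21

accounts: 2 nullable (account_id, tier — PK (amount, trial_days, secret) and explicit NOT NULL columns excluded).
api_keys: 5 nullable (trial_days, status, region, secret, api_key_id — PK (amount, token) and explicit NOT NULL columns excluded).
events: 3 nullable (email, event_id, currency — PK (ip) and explicit NOT NULL columns excluded).
invoices: 7 nullable (status, ip, secret, payload, price, token, currency — PK (url) and explicit NOT NULL columns excluded).
subscriptions: 4 nullable (name, url, tier, amount — PK (subscription_id) and explicit NOT NULL columns excluded).
Total: 2 + 5 + 3 + 7 + 4 = 21.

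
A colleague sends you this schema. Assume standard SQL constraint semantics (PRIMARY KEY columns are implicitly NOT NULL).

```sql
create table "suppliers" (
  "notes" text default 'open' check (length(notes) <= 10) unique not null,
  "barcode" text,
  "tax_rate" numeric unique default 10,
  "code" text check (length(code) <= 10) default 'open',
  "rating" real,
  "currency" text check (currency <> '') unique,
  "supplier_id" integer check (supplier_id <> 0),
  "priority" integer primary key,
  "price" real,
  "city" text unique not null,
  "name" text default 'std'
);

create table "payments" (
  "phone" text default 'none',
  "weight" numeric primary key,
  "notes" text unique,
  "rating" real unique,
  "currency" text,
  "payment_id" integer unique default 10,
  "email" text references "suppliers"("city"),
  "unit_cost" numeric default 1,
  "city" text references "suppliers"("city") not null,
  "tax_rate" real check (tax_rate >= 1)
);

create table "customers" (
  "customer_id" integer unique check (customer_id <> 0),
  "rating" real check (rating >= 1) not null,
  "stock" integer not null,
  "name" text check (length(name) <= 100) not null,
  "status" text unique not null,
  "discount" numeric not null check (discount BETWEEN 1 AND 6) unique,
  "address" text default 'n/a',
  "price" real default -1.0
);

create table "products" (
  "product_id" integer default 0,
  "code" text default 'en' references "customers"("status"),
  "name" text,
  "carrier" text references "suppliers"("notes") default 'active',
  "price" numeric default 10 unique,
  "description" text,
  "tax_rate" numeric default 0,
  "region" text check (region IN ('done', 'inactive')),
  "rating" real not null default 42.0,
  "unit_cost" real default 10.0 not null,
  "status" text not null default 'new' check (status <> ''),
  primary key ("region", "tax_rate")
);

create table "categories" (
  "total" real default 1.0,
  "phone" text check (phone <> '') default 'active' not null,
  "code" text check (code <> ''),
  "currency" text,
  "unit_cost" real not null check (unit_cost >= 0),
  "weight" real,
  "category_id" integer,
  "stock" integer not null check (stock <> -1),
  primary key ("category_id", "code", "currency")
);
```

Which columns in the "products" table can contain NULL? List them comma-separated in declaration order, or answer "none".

product_id, code, name, carrier, price, description

- product_id: DEFAULT only fills an omitted column; an explicit NULL is still allowed → nullable.
- code: a foreign key column may be NULL unless separately constrained → nullable.
- name: no NOT NULL constraint applies → nullable.
- carrier: a foreign key column may be NULL unless separately constrained → nullable.
- price: UNIQUE does not imply NOT NULL → nullable.
- description: no NOT NULL constraint applies → nullable.
- tax_rate: part of the PRIMARY KEY, which implies NOT NULL → not nullable.
- region: part of the PRIMARY KEY, which implies NOT NULL → not nullable.
- rating: declared NOT NULL → not nullable.
- unit_cost: declared NOT NULL → not nullable.
- status: declared NOT NULL → not nullable.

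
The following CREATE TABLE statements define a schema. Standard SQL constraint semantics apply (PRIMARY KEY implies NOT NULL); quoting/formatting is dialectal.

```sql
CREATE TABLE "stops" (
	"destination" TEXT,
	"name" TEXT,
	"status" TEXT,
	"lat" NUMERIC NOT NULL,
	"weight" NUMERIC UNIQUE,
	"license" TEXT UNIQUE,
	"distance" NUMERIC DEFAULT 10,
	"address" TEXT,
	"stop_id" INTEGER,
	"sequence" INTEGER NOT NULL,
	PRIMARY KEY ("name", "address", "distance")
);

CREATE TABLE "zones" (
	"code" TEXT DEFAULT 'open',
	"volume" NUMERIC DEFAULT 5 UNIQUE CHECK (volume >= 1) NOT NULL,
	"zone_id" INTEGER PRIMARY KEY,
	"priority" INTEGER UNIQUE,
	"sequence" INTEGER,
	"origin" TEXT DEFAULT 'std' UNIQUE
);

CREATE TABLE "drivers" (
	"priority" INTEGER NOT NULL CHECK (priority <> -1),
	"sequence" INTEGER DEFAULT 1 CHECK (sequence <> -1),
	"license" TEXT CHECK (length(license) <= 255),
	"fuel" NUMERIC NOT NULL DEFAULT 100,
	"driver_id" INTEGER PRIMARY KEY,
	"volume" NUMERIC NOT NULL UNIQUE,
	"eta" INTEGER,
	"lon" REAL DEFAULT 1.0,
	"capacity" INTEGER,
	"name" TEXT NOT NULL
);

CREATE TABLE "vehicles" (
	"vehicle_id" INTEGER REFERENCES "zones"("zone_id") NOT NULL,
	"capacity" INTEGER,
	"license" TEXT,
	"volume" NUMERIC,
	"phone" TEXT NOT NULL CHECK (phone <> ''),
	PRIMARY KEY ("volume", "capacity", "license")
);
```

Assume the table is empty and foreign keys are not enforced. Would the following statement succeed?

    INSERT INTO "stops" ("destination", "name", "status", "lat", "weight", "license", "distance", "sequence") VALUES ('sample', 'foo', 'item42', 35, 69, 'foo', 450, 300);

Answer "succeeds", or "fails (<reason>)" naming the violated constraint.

address is omitted from the column list and has no DEFAULT, so it would receive NULL.
But address is part of the PRIMARY KEY (implied NOT NULL).

fails (NOT NULL on address)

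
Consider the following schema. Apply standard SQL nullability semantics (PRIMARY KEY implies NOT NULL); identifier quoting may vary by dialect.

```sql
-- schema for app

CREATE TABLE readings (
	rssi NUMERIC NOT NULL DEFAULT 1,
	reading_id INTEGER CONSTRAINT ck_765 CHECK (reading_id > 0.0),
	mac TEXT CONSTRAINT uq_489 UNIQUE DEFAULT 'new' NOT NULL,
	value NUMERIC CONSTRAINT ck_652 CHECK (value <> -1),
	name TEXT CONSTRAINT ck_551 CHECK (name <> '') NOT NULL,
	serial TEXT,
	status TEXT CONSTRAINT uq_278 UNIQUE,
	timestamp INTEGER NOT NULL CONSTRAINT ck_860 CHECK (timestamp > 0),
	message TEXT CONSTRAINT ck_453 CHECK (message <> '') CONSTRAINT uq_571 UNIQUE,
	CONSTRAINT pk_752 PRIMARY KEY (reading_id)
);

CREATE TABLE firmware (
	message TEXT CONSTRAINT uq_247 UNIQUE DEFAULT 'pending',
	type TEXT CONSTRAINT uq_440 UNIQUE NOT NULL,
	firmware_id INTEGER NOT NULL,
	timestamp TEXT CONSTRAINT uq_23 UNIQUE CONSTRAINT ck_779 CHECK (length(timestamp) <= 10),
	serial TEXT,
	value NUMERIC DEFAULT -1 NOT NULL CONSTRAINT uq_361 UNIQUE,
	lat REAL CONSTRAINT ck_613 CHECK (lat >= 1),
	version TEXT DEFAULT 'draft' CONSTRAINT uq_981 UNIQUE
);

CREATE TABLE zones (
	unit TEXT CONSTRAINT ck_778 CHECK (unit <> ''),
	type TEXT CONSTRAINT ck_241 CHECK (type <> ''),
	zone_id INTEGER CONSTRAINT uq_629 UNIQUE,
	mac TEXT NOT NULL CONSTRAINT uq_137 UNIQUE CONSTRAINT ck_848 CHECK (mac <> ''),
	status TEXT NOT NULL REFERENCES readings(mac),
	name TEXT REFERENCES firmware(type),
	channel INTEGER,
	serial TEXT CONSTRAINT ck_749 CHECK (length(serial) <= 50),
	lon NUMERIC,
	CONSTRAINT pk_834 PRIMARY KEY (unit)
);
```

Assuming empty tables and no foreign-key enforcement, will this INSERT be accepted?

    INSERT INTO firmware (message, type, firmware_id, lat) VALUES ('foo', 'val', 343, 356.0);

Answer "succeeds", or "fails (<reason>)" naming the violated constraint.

NOT NULL columns: firmware_id is supplied; type is supplied; value defaults to -1.
CHECK constraints: 356.0 satisfies (lat >= 1).
No constraint is violated.

succeeds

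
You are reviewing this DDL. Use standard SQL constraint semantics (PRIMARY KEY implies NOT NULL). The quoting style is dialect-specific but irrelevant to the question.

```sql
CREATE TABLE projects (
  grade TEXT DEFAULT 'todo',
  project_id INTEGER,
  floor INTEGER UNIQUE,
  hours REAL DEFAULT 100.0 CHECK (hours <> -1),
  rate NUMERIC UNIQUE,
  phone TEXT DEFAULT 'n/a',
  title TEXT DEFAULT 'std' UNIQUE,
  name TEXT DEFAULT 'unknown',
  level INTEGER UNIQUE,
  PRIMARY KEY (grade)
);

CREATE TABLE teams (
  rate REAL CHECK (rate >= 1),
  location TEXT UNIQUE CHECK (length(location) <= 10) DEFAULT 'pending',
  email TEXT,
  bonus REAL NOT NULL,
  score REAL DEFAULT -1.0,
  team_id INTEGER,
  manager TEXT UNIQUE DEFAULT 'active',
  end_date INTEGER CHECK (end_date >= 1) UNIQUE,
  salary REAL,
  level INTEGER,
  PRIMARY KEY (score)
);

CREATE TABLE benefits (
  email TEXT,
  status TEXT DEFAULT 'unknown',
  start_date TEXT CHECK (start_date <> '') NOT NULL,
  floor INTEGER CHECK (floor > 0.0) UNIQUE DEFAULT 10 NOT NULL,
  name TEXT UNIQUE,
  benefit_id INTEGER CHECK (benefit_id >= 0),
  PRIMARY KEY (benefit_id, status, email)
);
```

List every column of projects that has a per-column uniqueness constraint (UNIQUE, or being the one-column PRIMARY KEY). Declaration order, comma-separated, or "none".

grade, floor, rate, title, level

- grade: single-column PRIMARY KEY → unique.
- project_id: no UNIQUE or single-column PK constraint.
- floor: declared UNIQUE → unique.
- hours: no UNIQUE or single-column PK constraint.
- rate: declared UNIQUE → unique.
- phone: no UNIQUE or single-column PK constraint.
- title: declared UNIQUE → unique.
- name: no UNIQUE or single-column PK constraint.
- level: declared UNIQUE → unique.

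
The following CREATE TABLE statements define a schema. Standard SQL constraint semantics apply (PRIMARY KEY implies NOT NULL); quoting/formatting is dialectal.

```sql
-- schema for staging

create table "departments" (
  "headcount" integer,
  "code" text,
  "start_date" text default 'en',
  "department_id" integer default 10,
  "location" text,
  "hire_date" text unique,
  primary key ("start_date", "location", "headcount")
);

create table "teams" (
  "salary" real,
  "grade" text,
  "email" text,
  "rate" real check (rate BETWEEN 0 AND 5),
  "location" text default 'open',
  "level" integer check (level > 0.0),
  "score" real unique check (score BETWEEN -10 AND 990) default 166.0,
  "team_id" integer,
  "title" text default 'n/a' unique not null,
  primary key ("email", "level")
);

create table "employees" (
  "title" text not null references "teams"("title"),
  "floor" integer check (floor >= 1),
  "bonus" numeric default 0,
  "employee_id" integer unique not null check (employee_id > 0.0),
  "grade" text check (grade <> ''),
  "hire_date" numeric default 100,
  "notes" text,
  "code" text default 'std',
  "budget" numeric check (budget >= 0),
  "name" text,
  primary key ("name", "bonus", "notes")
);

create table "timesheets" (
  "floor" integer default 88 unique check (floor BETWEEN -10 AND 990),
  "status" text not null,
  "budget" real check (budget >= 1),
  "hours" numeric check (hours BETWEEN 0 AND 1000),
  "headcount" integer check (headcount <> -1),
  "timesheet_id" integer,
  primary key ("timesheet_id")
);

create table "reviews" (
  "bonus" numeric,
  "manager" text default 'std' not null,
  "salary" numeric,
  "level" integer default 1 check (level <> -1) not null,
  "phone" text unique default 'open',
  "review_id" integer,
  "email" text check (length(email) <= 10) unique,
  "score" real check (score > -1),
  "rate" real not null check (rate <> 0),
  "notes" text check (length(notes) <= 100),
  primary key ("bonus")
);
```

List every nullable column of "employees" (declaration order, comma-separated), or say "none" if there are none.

- title: declared NOT NULL → not nullable.
- floor: CHECK does not forbid NULL (a CHECK constraint passes when its expression is NULL) → nullable.
- bonus: part of the PRIMARY KEY, which implies NOT NULL → not nullable.
- employee_id: declared NOT NULL → not nullable.
- grade: CHECK does not forbid NULL (a CHECK constraint passes when its expression is NULL) → nullable.
- hire_date: DEFAULT only fills an omitted column; an explicit NULL is still allowed → nullable.
- notes: part of the PRIMARY KEY, which implies NOT NULL → not nullable.
- code: DEFAULT only fills an omitted column; an explicit NULL is still allowed → nullable.
- budget: CHECK does not forbid NULL (a CHECK constraint passes when its expression is NULL) → nullable.
- name: part of the PRIMARY KEY, which implies NOT NULL → not nullable.

floor, grade, hire_date, code, budget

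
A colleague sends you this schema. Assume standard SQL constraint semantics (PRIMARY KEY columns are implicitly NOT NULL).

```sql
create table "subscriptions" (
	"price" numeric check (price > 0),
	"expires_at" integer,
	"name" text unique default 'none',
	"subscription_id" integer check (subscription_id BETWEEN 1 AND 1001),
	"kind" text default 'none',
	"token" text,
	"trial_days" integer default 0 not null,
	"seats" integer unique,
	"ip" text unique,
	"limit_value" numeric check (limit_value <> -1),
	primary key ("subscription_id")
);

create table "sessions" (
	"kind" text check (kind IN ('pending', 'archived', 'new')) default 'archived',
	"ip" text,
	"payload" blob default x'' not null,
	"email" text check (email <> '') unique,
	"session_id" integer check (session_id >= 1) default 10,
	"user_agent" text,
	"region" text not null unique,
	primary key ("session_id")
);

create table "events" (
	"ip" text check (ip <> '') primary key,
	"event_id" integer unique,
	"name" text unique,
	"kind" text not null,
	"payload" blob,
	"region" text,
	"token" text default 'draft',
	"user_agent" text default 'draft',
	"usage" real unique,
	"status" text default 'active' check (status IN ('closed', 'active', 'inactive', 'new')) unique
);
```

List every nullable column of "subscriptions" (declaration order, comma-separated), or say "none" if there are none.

- price: CHECK does not forbid NULL (a CHECK constraint passes when its expression is NULL) → nullable.
- expires_at: no NOT NULL constraint applies → nullable.
- name: UNIQUE does not imply NOT NULL → nullable.
- subscription_id: part of the PRIMARY KEY, which implies NOT NULL → not nullable.
- kind: DEFAULT only fills an omitted column; an explicit NULL is still allowed → nullable.
- token: no NOT NULL constraint applies → nullable.
- trial_days: declared NOT NULL → not nullable.
- seats: UNIQUE does not imply NOT NULL → nullable.
- ip: UNIQUE does not imply NOT NULL → nullable.
- limit_value: CHECK does not forbid NULL (a CHECK constraint passes when its expression is NULL) → nullable.

price, expires_at, name, kind, token, seats, ip, limit_value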